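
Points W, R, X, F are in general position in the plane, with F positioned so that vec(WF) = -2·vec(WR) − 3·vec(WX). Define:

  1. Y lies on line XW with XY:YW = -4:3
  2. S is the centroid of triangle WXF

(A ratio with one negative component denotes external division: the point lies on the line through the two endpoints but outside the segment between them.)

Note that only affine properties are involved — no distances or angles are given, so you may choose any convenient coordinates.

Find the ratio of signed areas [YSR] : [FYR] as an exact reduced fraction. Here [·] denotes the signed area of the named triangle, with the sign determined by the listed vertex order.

Work in coordinates with W = (0, 0), R = (1, 0), X = (0, 1), F = (-2, -3).
1. Y lies on line XW with XY:YW = -4:3 ⇒ Y = (0, -3)
2. S is the centroid of triangle WXF ⇒ S = (-2/3, -2/3)
2·[YSR] = -13/3, 2·[FYR] = 6
[YSR]:[FYR] = -13/3:6 = -13/18

[YSR]:[FYR] = -13/18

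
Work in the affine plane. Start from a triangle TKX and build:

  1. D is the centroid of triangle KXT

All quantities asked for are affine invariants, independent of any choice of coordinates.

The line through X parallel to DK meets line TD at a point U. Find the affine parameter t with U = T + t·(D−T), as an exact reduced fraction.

Work in coordinates with T = (0, 0), K = (1, 0), X = (0, 1).
1. D is the centroid of triangle KXT ⇒ D = (1/3, 1/3)
through X parallel to DK: direction (2/3, -1/3); meets TD at U = (2/3, 2/3)
U = T + t·(D−T) with t = 2

t = 2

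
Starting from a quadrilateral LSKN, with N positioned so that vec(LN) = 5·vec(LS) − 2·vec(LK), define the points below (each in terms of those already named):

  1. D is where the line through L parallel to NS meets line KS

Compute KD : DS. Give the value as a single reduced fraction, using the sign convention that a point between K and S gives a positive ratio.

Choose coordinates L = (0, 0), S = (1, 0), K = (0, 1), N = (5, -2).
1. D is where the line through L parallel to NS meets line KS ⇒ D = (2, -1)
D = K + t·(S−K) with t = 2, so KD:DS = t:(1−t) = 2:-1

KD:DS = -2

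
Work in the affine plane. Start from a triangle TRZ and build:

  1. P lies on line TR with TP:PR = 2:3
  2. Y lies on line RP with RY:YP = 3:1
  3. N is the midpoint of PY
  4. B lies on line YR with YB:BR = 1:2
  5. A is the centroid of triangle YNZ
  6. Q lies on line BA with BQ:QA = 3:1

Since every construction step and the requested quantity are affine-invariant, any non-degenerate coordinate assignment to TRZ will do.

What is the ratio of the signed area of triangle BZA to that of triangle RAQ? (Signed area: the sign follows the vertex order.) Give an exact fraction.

Work in coordinates with T = (0, 0), R = (1, 0), Z = (0, 1).
1. P lies on line TR with TP:PR = 2:3 ⇒ P = (2/5, 0)
2. Y lies on line RP with RY:YP = 3:1 ⇒ Y = (11/20, 0)
3. N is the midpoint of PY ⇒ N = (19/40, 0)
4. B lies on line YR with YB:BR = 1:2 ⇒ B = (7/10, 0)
5. A is the centroid of triangle YNZ ⇒ A = (41/120, 1/3)
6. Q lies on line BA with BQ:QA = 3:1 ⇒ Q = (69/160, 1/4)
2·[BZA] = 1/8, 2·[RAQ] = 1/40
[BZA]:[RAQ] = 1/8:1/40 = 5

[BZA]:[RAQ] = 5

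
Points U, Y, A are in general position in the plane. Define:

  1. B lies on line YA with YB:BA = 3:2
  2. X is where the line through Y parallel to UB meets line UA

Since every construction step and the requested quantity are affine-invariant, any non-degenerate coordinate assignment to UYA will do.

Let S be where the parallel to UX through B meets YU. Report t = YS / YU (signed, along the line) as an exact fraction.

Work in coordinates with U = (0, 0), Y = (1, 0), A = (0, 1).
1. B lies on line YA with YB:BA = 3:2 ⇒ B = (2/5, 3/5)
2. X is where the line through Y parallel to UB meets line UA ⇒ X = (0, -3/2)
through B parallel to UX: direction (0, -3/2); meets YU at S = (2/5, 0)
S = Y + t·(U−Y) with t = 3/5

t = 3/5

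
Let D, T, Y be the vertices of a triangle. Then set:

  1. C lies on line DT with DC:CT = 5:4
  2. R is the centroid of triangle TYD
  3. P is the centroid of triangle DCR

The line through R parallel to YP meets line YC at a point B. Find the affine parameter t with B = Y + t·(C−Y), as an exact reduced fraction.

Assign D = (0, 0), T = (1, 0), Y = (0, 1) — the answer is frame-independent, so this choice is without loss of generality.
1. C lies on line DT with DC:CT = 5:4 ⇒ C = (5/9, 0)
2. R is the centroid of triangle TYD ⇒ R = (1/3, 1/3)
3. P is the centroid of triangle DCR ⇒ P = (8/27, 1/9)
through R parallel to YP: direction (8/27, -8/9); meets YC at B = (5/18, 1/2)
B = Y + t·(C−Y) with t = 1/2

t = 1/2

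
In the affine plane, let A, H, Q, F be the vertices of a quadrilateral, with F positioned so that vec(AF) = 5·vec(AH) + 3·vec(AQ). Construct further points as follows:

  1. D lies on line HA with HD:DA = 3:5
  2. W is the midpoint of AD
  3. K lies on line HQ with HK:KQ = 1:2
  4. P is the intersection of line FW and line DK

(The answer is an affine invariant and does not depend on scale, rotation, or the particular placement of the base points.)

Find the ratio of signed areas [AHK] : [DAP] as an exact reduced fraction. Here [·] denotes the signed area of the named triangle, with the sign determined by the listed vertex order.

Work in coordinates with A = (0, 0), H = (1, 0), Q = (0, 1), F = (5, 3).
1. D lies on line HA with HD:DA = 3:5 ⇒ D = (5/8, 0)
2. W is the midpoint of AD ⇒ W = (5/16, 0)
3. K lies on line HQ with HK:KQ = 1:2 ⇒ K = (2/3, 1/3)
4. P is the intersection of line FW and line DK ⇒ P = (15/23, 5/23)
2·[AHK] = 1/3, 2·[DAP] = -25/184
[AHK]:[DAP] = 1/3:-25/184 = -184/75

[AHK]:[DAP] = -184/75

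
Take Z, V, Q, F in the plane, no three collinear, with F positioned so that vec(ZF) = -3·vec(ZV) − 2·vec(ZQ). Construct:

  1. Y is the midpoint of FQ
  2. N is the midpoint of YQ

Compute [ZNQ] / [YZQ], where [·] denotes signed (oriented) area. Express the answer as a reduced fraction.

Assign Z = (0, 0), V = (1, 0), Q = (0, 1), F = (-3, -2) — the answer is frame-independent, so this choice is without loss of generality.
1. Y is the midpoint of FQ ⇒ Y = (-3/2, -1/2)
2. N is the midpoint of YQ ⇒ N = (-3/4, 1/4)
2·[ZNQ] = -3/4, 2·[YZQ] = 3/2
[ZNQ]:[YZQ] = -3/4:3/2 = -1/2

[ZNQ]:[YZQ] = -1/2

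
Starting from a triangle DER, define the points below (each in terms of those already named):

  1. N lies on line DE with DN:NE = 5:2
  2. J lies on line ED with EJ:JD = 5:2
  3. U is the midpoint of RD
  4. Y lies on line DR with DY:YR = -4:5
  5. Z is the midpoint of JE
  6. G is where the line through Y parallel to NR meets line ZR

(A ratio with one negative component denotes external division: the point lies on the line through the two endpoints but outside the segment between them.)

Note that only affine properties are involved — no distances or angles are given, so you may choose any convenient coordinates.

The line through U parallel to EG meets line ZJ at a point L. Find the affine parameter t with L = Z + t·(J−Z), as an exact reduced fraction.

Work in coordinates with D = (0, 0), E = (1, 0), R = (0, 1).
1. N lies on line DE with DN:NE = 5:2 ⇒ N = (5/7, 0)
2. J lies on line ED with EJ:JD = 5:2 ⇒ J = (2/7, 0)
3. U is the midpoint of RD ⇒ U = (0, 1/2)
4. Y lies on line DR with DY:YR = -4:5 ⇒ Y = (0, -4)
5. Z is the midpoint of JE ⇒ Z = (9/14, 0)
6. G is where the line through Y parallel to NR meets line ZR ⇒ G = (225/7, -49)
through U parallel to EG: direction (218/7, -49); meets ZJ at L = (109/343, 0)
L = Z + t·(J−Z) with t = 223/245

t = 223/245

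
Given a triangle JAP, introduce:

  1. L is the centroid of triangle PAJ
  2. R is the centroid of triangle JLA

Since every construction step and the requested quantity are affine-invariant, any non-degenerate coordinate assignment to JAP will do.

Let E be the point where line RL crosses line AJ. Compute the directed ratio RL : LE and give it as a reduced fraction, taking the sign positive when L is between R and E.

RL:LE = -2/3

Assign J = (0, 0), A = (1, 0), P = (0, 1) — the answer is frame-independent, so this choice is without loss of generality.
1. L is the centroid of triangle PAJ ⇒ L = (1/3, 1/3)
2. R is the centroid of triangle JLA ⇒ R = (4/9, 1/9)
line RL meets AJ at E = (1/2, 0)
L = R + t·(E−R) with t = -2, so RL:LE = -2:3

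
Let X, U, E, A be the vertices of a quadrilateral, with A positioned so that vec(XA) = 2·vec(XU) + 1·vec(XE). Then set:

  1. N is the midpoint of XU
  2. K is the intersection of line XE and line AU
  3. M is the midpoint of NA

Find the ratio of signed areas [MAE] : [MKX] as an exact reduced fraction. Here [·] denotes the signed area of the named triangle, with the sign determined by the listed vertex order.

Work in coordinates with X = (0, 0), U = (1, 0), E = (0, 1), A = (2, 1).
1. N is the midpoint of XU ⇒ N = (1/2, 0)
2. K is the intersection of line XE and line AU ⇒ K = (0, -1)
3. M is the midpoint of NA ⇒ M = (5/4, 1/2)
2·[MAE] = 1, 2·[MKX] = -5/4
[MAE]:[MKX] = 1:-5/4 = -4/5

[MAE]:[MKX] = -4/5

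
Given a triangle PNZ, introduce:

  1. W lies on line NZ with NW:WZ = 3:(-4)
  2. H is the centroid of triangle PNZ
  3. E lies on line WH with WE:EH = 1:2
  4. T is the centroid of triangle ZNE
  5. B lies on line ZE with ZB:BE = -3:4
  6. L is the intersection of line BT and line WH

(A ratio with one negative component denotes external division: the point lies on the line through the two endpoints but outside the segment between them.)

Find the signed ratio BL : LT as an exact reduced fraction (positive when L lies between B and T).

Choose coordinates P = (0, 0), N = (1, 0), Z = (0, 1).
1. W lies on line NZ with NW:WZ = 3:(-4) ⇒ W = (4, -3)
2. H is the centroid of triangle PNZ ⇒ H = (1/3, 1/3)
3. E lies on line WH with WE:EH = 1:2 ⇒ E = (25/9, -17/9)
4. T is the centroid of triangle ZNE ⇒ T = (34/27, -8/27)
5. B lies on line ZE with ZB:BE = -3:4 ⇒ B = (-25/3, 29/3)
6. L is the intersection of line BT and line WH ⇒ L = (1069/369, -737/369)
L = B + t·(T−B) with t = 48/41, so BL:LT = t:(1−t) = 48/41:-7/41

BL:LT = -48/7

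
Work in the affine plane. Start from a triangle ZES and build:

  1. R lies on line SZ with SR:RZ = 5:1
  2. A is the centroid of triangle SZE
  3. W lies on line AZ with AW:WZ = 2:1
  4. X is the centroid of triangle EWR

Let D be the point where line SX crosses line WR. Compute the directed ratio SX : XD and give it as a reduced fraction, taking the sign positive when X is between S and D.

Assign Z = (0, 0), E = (1, 0), S = (0, 1) — the answer is frame-independent, so this choice is without loss of generality.
1. R lies on line SZ with SR:RZ = 5:1 ⇒ R = (0, 1/6)
2. A is the centroid of triangle SZE ⇒ A = (1/3, 1/3)
3. W lies on line AZ with AW:WZ = 2:1 ⇒ W = (1/9, 1/9)
4. X is the centroid of triangle EWR ⇒ X = (10/27, 5/54)
line SX meets WR at D = (50/117, -11/234)
X = S + t·(D−S) with t = 13/15, so SX:XD = 13/15:2/15

SX:XD = 13/2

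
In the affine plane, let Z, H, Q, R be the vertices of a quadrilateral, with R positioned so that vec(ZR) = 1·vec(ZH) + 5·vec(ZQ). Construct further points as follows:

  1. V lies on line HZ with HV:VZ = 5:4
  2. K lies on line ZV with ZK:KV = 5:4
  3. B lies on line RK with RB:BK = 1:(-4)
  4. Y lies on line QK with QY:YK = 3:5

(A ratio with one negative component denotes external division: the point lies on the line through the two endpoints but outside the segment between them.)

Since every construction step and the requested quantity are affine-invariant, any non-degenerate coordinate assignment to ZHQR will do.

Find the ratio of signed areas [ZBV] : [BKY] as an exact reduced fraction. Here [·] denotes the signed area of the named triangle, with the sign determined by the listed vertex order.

Work in coordinates with Z = (0, 0), H = (1, 0), Q = (0, 1), R = (1, 5).
1. V lies on line HZ with HV:VZ = 5:4 ⇒ V = (4/9, 0)
2. K lies on line ZV with ZK:KV = 5:4 ⇒ K = (20/81, 0)
3. B lies on line RK with RB:BK = 1:(-4) ⇒ B = (304/243, 20/3)
4. Y lies on line QK with QY:YK = 3:5 ⇒ Y = (5/54, 5/8)
2·[ZBV] = -80/27, 2·[BKY] = -805/486
[ZBV]:[BKY] = -80/27:-805/486 = 288/161

[ZBV]:[BKY] = 288/161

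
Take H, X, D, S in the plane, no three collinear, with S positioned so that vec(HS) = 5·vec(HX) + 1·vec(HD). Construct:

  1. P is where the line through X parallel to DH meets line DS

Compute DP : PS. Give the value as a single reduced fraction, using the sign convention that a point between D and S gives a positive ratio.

DP:PS = 1/4

Choose coordinates H = (0, 0), X = (1, 0), D = (0, 1), S = (5, 1).
1. P is where the line through X parallel to DH meets line DS ⇒ P = (1, 1)
P = D + t·(S−D) with t = 1/5, so DP:PS = t:(1−t) = 1/5:4/5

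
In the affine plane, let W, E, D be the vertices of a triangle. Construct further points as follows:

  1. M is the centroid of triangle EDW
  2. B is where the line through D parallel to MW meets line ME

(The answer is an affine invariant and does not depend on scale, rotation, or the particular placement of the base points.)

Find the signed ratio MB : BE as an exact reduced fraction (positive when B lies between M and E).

MB:BE = -1/2

Choose coordinates W = (0, 0), E = (1, 0), D = (0, 1).
1. M is the centroid of triangle EDW ⇒ M = (1/3, 1/3)
2. B is where the line through D parallel to MW meets line ME ⇒ B = (-1/3, 2/3)
B = M + t·(E−M) with t = -1, so MB:BE = t:(1−t) = -1:2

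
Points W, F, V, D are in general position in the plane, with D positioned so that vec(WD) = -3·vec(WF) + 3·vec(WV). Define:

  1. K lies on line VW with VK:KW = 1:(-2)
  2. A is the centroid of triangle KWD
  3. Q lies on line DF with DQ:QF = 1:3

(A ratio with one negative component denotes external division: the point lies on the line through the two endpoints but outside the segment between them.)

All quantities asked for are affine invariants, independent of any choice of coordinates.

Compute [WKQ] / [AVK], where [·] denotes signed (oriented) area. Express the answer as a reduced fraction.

Work in coordinates with W = (0, 0), F = (1, 0), V = (0, 1), D = (-3, 3).
1. K lies on line VW with VK:KW = 1:(-2) ⇒ K = (0, 2)
2. A is the centroid of triangle KWD ⇒ A = (-1, 5/3)
3. Q lies on line DF with DQ:QF = 1:3 ⇒ Q = (-2, 9/4)
2·[WKQ] = 4, 2·[AVK] = 1
[WKQ]:[AVK] = 4:1 = 4

[WKQ]:[AVK] = 4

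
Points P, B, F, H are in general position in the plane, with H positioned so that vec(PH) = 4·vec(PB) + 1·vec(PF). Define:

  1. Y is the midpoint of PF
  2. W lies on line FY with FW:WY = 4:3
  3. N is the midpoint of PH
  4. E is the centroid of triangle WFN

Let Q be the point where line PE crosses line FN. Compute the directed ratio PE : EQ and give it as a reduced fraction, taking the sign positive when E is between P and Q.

PE:EQ = 19/2

Work in coordinates with P = (0, 0), B = (1, 0), F = (0, 1), H = (4, 1).
1. Y is the midpoint of PF ⇒ Y = (0, 1/2)
2. W lies on line FY with FW:WY = 4:3 ⇒ W = (0, 5/7)
3. N is the midpoint of PH ⇒ N = (2, 1/2)
4. E is the centroid of triangle WFN ⇒ E = (2/3, 31/42)
line PE meets FN at Q = (14/19, 31/38)
E = P + t·(Q−P) with t = 19/21, so PE:EQ = 19/21:2/21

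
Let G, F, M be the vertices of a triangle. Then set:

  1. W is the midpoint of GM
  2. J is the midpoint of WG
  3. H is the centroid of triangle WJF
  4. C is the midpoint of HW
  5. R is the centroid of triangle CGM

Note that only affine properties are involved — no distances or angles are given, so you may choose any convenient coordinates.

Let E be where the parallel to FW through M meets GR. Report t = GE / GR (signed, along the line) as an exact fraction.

Work in coordinates with G = (0, 0), F = (1, 0), M = (0, 1).
1. W is the midpoint of GM ⇒ W = (0, 1/2)
2. J is the midpoint of WG ⇒ J = (0, 1/4)
3. H is the centroid of triangle WJF ⇒ H = (1/3, 1/4)
4. C is the midpoint of HW ⇒ C = (1/6, 3/8)
5. R is the centroid of triangle CGM ⇒ R = (1/18, 11/24)
through M parallel to FW: direction (-1, 1/2); meets GR at E = (4/35, 33/35)
E = G + t·(R−G) with t = 72/35

t = 72/35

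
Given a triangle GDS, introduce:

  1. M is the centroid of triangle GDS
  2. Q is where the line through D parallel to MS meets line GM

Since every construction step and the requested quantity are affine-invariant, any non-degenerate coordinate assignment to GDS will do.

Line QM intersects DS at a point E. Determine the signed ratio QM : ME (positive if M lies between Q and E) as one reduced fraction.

QM:ME = -2

Set G = (0, 0), D = (1, 0), S = (0, 1); any affine frame gives the same invariant.
1. M is the centroid of triangle GDS ⇒ M = (1/3, 1/3)
2. Q is where the line through D parallel to MS meets line GM ⇒ Q = (2/3, 2/3)
line QM meets DS at E = (1/2, 1/2)
M = Q + t·(E−Q) with t = 2, so QM:ME = 2:-1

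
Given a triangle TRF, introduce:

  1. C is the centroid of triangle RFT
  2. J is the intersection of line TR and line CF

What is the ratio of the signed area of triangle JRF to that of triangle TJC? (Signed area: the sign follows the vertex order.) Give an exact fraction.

Set T = (0, 0), R = (1, 0), F = (0, 1); any affine frame gives the same invariant.
1. C is the centroid of triangle RFT ⇒ C = (1/3, 1/3)
2. J is the intersection of line TR and line CF ⇒ J = (1/2, 0)
2·[JRF] = 1/2, 2·[TJC] = 1/6
[JRF]:[TJC] = 1/2:1/6 = 3

[JRF]:[TJC] = 3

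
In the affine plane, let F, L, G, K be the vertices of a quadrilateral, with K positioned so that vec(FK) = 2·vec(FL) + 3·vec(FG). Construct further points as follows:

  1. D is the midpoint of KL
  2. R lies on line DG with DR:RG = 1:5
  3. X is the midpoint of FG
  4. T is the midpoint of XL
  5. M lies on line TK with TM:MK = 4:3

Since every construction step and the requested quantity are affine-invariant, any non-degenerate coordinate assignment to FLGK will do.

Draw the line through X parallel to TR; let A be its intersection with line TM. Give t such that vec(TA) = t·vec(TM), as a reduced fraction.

t = 259/60

Choose coordinates F = (0, 0), L = (1, 0), G = (0, 1), K = (2, 3).
1. D is the midpoint of KL ⇒ D = (3/2, 3/2)
2. R lies on line DG with DR:RG = 1:5 ⇒ R = (5/4, 17/12)
3. X is the midpoint of FG ⇒ X = (0, 1/2)
4. T is the midpoint of XL ⇒ T = (1/2, 1/4)
5. M lies on line TK with TM:MK = 4:3 ⇒ M = (19/14, 51/28)
through X parallel to TR: direction (3/4, 7/6); meets TM at A = (21/5, 211/30)
A = T + t·(M−T) with t = 259/60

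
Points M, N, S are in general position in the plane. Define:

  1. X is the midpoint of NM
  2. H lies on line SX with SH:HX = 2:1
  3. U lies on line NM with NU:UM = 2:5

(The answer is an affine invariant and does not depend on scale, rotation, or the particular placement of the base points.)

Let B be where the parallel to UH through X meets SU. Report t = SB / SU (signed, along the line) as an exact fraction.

t = 3/2

Choose coordinates M = (0, 0), N = (1, 0), S = (0, 1).
1. X is the midpoint of NM ⇒ X = (1/2, 0)
2. H lies on line SX with SH:HX = 2:1 ⇒ H = (1/3, 1/3)
3. U lies on line NM with NU:UM = 2:5 ⇒ U = (5/7, 0)
through X parallel to UH: direction (-8/21, 1/3); meets SU at B = (15/14, -1/2)
B = S + t·(U−S) with t = 3/2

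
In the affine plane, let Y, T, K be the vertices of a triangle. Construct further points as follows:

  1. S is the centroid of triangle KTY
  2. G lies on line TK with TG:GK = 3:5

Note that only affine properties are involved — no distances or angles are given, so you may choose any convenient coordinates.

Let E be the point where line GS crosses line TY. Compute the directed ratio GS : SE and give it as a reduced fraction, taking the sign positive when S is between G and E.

GS:SE = 1/8

Assign Y = (0, 0), T = (1, 0), K = (0, 1) — the answer is frame-independent, so this choice is without loss of generality.
1. S is the centroid of triangle KTY ⇒ S = (1/3, 1/3)
2. G lies on line TK with TG:GK = 3:5 ⇒ G = (5/8, 3/8)
line GS meets TY at E = (-2, 0)
S = G + t·(E−G) with t = 1/9, so GS:SE = 1/9:8/9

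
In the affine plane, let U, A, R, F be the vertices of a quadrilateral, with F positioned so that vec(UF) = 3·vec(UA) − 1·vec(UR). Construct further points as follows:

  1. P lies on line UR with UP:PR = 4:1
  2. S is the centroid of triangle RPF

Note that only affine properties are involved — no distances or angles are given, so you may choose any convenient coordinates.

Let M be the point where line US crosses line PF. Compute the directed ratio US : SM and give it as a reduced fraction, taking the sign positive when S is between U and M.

US:SM = -13

Choose coordinates U = (0, 0), A = (1, 0), R = (0, 1), F = (3, -1).
1. P lies on line UR with UP:PR = 4:1 ⇒ P = (0, 4/5)
2. S is the centroid of triangle RPF ⇒ S = (1, 4/15)
line US meets PF at M = (12/13, 16/65)
S = U + t·(M−U) with t = 13/12, so US:SM = 13/12:-1/12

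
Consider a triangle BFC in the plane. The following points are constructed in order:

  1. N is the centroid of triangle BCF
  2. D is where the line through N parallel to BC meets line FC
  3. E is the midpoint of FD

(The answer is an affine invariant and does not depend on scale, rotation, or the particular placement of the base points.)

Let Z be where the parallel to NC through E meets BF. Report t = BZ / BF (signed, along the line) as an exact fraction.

Work in coordinates with B = (0, 0), F = (1, 0), C = (0, 1).
1. N is the centroid of triangle BCF ⇒ N = (1/3, 1/3)
2. D is where the line through N parallel to BC meets line FC ⇒ D = (1/3, 2/3)
3. E is the midpoint of FD ⇒ E = (2/3, 1/3)
through E parallel to NC: direction (-1/3, 2/3); meets BF at Z = (5/6, 0)
Z = B + t·(F−B) with t = 5/6

t = 5/6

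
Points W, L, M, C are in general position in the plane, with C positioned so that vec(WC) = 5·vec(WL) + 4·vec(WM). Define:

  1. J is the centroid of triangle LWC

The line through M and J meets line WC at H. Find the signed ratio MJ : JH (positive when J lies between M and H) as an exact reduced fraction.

Set W = (0, 0), L = (1, 0), M = (0, 1), C = (5, 4); any affine frame gives the same invariant.
1. J is the centroid of triangle LWC ⇒ J = (2, 4/3)
line MJ meets WC at H = (30/19, 24/19)
J = M + t·(H−M) with t = 19/15, so MJ:JH = 19/15:-4/15

MJ:JH = -19/4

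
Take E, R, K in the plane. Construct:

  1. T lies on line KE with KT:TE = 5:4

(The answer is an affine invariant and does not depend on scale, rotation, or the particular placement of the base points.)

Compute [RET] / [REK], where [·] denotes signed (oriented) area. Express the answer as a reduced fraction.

Choose coordinates E = (0, 0), R = (1, 0), K = (0, 1).
1. T lies on line KE with KT:TE = 5:4 ⇒ T = (0, 4/9)
2·[RET] = -4/9, 2·[REK] = -1
[RET]:[REK] = -4/9:-1 = 4/9

[RET]:[REK] = 4/9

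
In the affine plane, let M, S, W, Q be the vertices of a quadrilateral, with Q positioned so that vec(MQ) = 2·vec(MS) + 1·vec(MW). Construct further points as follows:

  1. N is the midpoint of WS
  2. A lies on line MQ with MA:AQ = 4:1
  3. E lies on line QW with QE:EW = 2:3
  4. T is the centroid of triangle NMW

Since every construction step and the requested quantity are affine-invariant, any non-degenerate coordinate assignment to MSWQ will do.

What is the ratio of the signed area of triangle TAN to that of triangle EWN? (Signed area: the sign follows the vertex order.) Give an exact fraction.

Work in coordinates with M = (0, 0), S = (1, 0), W = (0, 1), Q = (2, 1).
1. N is the midpoint of WS ⇒ N = (1/2, 1/2)
2. A lies on line MQ with MA:AQ = 4:1 ⇒ A = (8/5, 4/5)
3. E lies on line QW with QE:EW = 2:3 ⇒ E = (6/5, 1)
4. T is the centroid of triangle NMW ⇒ T = (1/6, 1/2)
2·[TAN] = -1/10, 2·[EWN] = 3/5
[TAN]:[EWN] = -1/10:3/5 = -1/6

[TAN]:[EWN] = -1/6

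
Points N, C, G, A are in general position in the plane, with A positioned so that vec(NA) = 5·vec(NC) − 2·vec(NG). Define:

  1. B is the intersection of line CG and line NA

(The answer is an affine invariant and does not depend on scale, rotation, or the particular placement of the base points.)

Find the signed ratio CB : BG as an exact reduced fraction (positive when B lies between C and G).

CB:BG = -2/5

Choose coordinates N = (0, 0), C = (1, 0), G = (0, 1), A = (5, -2).
1. B is the intersection of line CG and line NA ⇒ B = (5/3, -2/3)
B = C + t·(G−C) with t = -2/3, so CB:BG = t:(1−t) = -2/3:5/3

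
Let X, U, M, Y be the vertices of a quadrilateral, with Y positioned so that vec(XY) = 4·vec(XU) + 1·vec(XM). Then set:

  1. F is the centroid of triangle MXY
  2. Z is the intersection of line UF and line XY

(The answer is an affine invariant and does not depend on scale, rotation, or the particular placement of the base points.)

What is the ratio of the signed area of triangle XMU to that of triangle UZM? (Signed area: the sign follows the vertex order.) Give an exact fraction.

Assign X = (0, 0), U = (1, 0), M = (0, 1), Y = (4, 1) — the answer is frame-independent, so this choice is without loss of generality.
1. F is the centroid of triangle MXY ⇒ F = (4/3, 2/3)
2. Z is the intersection of line UF and line XY ⇒ Z = (8/7, 2/7)
2·[XMU] = -1, 2·[UZM] = 3/7
[XMU]:[UZM] = -1:3/7 = -7/3

[XMU]:[UZM] = -7/3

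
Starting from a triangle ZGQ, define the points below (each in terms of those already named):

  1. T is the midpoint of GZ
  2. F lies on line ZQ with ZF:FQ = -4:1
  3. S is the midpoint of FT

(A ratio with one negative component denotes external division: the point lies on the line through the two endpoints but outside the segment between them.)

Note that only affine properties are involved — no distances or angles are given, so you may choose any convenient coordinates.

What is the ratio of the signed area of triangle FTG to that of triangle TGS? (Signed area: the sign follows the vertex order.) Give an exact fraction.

[FTG]:[TGS] = 2

Choose coordinates Z = (0, 0), G = (1, 0), Q = (0, 1).
1. T is the midpoint of GZ ⇒ T = (1/2, 0)
2. F lies on line ZQ with ZF:FQ = -4:1 ⇒ F = (0, 4/3)
3. S is the midpoint of FT ⇒ S = (1/4, 2/3)
2·[FTG] = 2/3, 2·[TGS] = 1/3
[FTG]:[TGS] = 2/3:1/3 = 2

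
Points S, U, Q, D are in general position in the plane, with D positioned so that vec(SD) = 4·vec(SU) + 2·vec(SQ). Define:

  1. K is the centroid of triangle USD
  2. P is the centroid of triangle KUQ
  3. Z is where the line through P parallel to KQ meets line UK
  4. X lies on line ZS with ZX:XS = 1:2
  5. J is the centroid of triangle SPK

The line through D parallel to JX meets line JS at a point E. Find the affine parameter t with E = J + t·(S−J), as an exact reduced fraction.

Set S = (0, 0), U = (1, 0), Q = (0, 1), D = (4, 2); any affine frame gives the same invariant.
1. K is the centroid of triangle USD ⇒ K = (5/3, 2/3)
2. P is the centroid of triangle KUQ ⇒ P = (8/9, 5/9)
3. Z is where the line through P parallel to KQ meets line UK ⇒ Z = (13/9, 4/9)
4. X lies on line ZS with ZX:XS = 1:2 ⇒ X = (26/27, 8/27)
5. J is the centroid of triangle SPK ⇒ J = (23/27, 11/27)
through D parallel to JX: direction (1/9, -1/9); meets JS at E = (69/17, 33/17)
E = J + t·(S−J) with t = -64/17

t = -64/17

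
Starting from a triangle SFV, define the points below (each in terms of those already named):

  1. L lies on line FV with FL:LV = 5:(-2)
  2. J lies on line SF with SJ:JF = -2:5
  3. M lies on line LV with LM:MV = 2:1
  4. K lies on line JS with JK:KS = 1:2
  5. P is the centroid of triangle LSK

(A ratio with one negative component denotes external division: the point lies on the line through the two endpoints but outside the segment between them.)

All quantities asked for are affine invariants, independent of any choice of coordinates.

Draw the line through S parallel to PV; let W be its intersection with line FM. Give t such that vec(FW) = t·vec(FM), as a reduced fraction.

t = 54/121

Set S = (0, 0), F = (1, 0), V = (0, 1); any affine frame gives the same invariant.
1. L lies on line FV with FL:LV = 5:(-2) ⇒ L = (-2/3, 5/3)
2. J lies on line SF with SJ:JF = -2:5 ⇒ J = (-2/3, 0)
3. M lies on line LV with LM:MV = 2:1 ⇒ M = (-2/9, 11/9)
4. K lies on line JS with JK:KS = 1:2 ⇒ K = (-4/9, 0)
5. P is the centroid of triangle LSK ⇒ P = (-10/27, 5/9)
through S parallel to PV: direction (10/27, 4/9); meets FM at W = (5/11, 6/11)
W = F + t·(M−F) with t = 54/121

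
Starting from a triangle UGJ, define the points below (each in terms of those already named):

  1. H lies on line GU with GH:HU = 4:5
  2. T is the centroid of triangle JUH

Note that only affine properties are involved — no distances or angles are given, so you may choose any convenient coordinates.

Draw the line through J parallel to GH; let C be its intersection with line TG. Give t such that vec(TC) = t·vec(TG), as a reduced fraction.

Assign U = (0, 0), G = (1, 0), J = (0, 1) — the answer is frame-independent, so this choice is without loss of generality.
1. H lies on line GU with GH:HU = 4:5 ⇒ H = (5/9, 0)
2. T is the centroid of triangle JUH ⇒ T = (5/27, 1/3)
through J parallel to GH: direction (-4/9, 0); meets TG at C = (-13/9, 1)
C = T + t·(G−T) with t = -2

t = -2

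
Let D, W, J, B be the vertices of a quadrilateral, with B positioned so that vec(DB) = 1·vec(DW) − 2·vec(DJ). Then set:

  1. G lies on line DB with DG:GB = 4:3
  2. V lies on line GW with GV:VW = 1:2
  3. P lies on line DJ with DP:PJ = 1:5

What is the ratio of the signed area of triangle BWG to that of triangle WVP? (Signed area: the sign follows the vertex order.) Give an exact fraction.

Choose coordinates D = (0, 0), W = (1, 0), J = (0, 1), B = (1, -2).
1. G lies on line DB with DG:GB = 4:3 ⇒ G = (4/7, -8/7)
2. V lies on line GW with GV:VW = 1:2 ⇒ V = (5/7, -16/21)
3. P lies on line DJ with DP:PJ = 1:5 ⇒ P = (0, 1/6)
2·[BWG] = 6/7, 2·[WVP] = -17/21
[BWG]:[WVP] = 6/7:-17/21 = -18/17

[BWG]:[WVP] = -18/17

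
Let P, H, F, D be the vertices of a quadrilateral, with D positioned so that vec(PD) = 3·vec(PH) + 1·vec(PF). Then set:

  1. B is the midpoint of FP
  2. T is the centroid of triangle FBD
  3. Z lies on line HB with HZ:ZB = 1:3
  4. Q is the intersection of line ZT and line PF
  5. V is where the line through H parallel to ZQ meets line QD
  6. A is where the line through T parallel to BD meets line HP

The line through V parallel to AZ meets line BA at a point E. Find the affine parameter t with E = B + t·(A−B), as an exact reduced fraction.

Work in coordinates with P = (0, 0), H = (1, 0), F = (0, 1), D = (3, 1).
1. B is the midpoint of FP ⇒ B = (0, 1/2)
2. T is the centroid of triangle FBD ⇒ T = (1, 5/6)
3. Z lies on line HB with HZ:ZB = 1:3 ⇒ Z = (3/4, 1/8)
4. Q is the intersection of line ZT and line PF ⇒ Q = (0, -2)
5. V is where the line through H parallel to ZQ meets line QD ⇒ V = (5/11, -17/11)
6. A is where the line through T parallel to BD meets line HP ⇒ A = (-4, 0)
through V parallel to AZ: direction (19/4, 1/8); meets BA at E = (-688/33, -139/66)
E = B + t·(A−B) with t = 172/33

t = 172/33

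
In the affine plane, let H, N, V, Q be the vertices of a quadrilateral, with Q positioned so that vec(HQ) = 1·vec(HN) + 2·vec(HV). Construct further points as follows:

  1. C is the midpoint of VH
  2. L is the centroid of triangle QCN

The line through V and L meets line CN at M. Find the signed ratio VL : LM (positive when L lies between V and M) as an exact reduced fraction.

VL:LM = -1/4

Assign H = (0, 0), N = (1, 0), V = (0, 1), Q = (1, 2) — the answer is frame-independent, so this choice is without loss of generality.
1. C is the midpoint of VH ⇒ C = (0, 1/2)
2. L is the centroid of triangle QCN ⇒ L = (2/3, 5/6)
line VL meets CN at M = (-2, 3/2)
L = V + t·(M−V) with t = -1/3, so VL:LM = -1/3:4/3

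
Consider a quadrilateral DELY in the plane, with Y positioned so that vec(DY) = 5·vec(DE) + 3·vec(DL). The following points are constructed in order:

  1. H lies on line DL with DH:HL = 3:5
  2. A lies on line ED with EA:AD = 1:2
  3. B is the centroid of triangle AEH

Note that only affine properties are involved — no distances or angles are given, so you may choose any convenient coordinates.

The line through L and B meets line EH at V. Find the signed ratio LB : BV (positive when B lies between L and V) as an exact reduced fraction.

LB:BV = -16

Set D = (0, 0), E = (1, 0), L = (0, 1), Y = (5, 3); any affine frame gives the same invariant.
1. H lies on line DL with DH:HL = 3:5 ⇒ H = (0, 3/8)
2. A lies on line ED with EA:AD = 1:2 ⇒ A = (2/3, 0)
3. B is the centroid of triangle AEH ⇒ B = (5/9, 1/8)
line LB meets EH at V = (25/48, 23/128)
B = L + t·(V−L) with t = 16/15, so LB:BV = 16/15:-1/15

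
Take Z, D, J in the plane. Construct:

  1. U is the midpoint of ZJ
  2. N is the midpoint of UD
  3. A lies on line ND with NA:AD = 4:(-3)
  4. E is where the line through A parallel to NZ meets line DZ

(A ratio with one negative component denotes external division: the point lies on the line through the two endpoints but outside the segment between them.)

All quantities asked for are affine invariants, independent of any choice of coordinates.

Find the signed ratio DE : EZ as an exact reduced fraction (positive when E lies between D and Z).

Work in coordinates with Z = (0, 0), D = (1, 0), J = (0, 1).
1. U is the midpoint of ZJ ⇒ U = (0, 1/2)
2. N is the midpoint of UD ⇒ N = (1/2, 1/4)
3. A lies on line ND with NA:AD = 4:(-3) ⇒ A = (5/2, -3/4)
4. E is where the line through A parallel to NZ meets line DZ ⇒ E = (4, 0)
E = D + t·(Z−D) with t = -3, so DE:EZ = t:(1−t) = -3:4

DE:EZ = -3/4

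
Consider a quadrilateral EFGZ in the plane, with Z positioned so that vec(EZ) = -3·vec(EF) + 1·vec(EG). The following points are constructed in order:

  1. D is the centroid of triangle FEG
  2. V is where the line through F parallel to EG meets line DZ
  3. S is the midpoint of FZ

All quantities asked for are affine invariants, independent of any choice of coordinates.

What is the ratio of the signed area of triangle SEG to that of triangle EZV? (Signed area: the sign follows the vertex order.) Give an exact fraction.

[SEG]:[EZV] = -5/8

Assign E = (0, 0), F = (1, 0), G = (0, 1), Z = (-3, 1) — the answer is frame-independent, so this choice is without loss of generality.
1. D is the centroid of triangle FEG ⇒ D = (1/3, 1/3)
2. V is where the line through F parallel to EG meets line DZ ⇒ V = (1, 1/5)
3. S is the midpoint of FZ ⇒ S = (-1, 1/2)
2·[SEG] = 1, 2·[EZV] = -8/5
[SEG]:[EZV] = 1:-8/5 = -5/8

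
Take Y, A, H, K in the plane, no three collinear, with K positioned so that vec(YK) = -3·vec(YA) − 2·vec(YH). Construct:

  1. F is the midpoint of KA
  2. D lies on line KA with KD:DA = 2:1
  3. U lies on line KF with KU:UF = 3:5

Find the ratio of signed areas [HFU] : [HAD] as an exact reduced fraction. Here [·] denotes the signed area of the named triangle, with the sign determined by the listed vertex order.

[HFU]:[HAD] = 15/16

Choose coordinates Y = (0, 0), A = (1, 0), H = (0, 1), K = (-3, -2).
1. F is the midpoint of KA ⇒ F = (-1, -1)
2. D lies on line KA with KD:DA = 2:1 ⇒ D = (-1/3, -2/3)
3. U lies on line KF with KU:UF = 3:5 ⇒ U = (-9/4, -13/8)
2·[HFU] = -15/8, 2·[HAD] = -2
[HFU]:[HAD] = -15/8:-2 = 15/16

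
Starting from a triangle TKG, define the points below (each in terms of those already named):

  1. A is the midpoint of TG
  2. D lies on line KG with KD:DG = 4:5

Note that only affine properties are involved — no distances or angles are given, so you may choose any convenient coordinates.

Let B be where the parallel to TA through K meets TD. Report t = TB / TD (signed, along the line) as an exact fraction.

t = 9/5

Choose coordinates T = (0, 0), K = (1, 0), G = (0, 1).
1. A is the midpoint of TG ⇒ A = (0, 1/2)
2. D lies on line KG with KD:DG = 4:5 ⇒ D = (5/9, 4/9)
through K parallel to TA: direction (0, 1/2); meets TD at B = (1, 4/5)
B = T + t·(D−T) with t = 9/5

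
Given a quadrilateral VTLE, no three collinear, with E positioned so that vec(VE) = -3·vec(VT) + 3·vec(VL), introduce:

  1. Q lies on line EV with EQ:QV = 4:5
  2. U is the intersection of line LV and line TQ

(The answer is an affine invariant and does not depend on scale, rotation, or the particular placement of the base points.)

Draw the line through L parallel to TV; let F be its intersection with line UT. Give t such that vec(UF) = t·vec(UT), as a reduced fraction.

Set V = (0, 0), T = (1, 0), L = (0, 1), E = (-3, 3); any affine frame gives the same invariant.
1. Q lies on line EV with EQ:QV = 4:5 ⇒ Q = (-5/3, 5/3)
2. U is the intersection of line LV and line TQ ⇒ U = (0, 5/8)
through L parallel to TV: direction (-1, 0); meets UT at F = (-3/5, 1)
F = U + t·(T−U) with t = -3/5

t = -3/5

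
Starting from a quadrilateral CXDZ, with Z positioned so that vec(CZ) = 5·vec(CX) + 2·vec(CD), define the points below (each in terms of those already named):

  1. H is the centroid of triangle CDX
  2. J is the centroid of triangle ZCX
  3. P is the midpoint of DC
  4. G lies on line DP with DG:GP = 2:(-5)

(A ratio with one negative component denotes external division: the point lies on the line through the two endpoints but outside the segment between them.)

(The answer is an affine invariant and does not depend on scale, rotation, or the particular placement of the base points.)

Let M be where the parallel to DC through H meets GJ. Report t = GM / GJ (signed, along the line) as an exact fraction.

t = 1/6

Set C = (0, 0), X = (1, 0), D = (0, 1), Z = (5, 2); any affine frame gives the same invariant.
1. H is the centroid of triangle CDX ⇒ H = (1/3, 1/3)
2. J is the centroid of triangle ZCX ⇒ J = (2, 2/3)
3. P is the midpoint of DC ⇒ P = (0, 1/2)
4. G lies on line DP with DG:GP = 2:(-5) ⇒ G = (0, 4/3)
through H parallel to DC: direction (0, -1); meets GJ at M = (1/3, 11/9)
M = G + t·(J−G) with t = 1/6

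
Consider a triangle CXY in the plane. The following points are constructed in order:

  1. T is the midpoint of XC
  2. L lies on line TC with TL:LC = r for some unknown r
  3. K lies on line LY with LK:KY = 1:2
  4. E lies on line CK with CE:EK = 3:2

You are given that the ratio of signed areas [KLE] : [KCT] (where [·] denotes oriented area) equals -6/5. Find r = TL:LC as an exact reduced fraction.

Assign C = (0, 0), X = (1, 0), Y = (0, 1) — the answer is frame-independent, so this choice is without loss of generality.
1. T is the midpoint of XC ⇒ T = (1/2, 0)
2. With TL:LC = r, write λ = r/(r+1) so L = T + λ·(C−T); L is affine-linear in λ
3. K lies on line LY with LK:KY = 1:2 ⇒ K is an affine combination of earlier points and hence also affine-linear in λ
4. E lies on line CK with CE:EK = 3:2 ⇒ E is an affine combination of earlier points and hence also affine-linear in λ
Every point depending on L is an affine combination of L and λ-independent points, so each such coordinate is linear in λ; the λ² term in each signed area is a multiple of (C−T)×(C−T) = 0, so 2·[KLE] and 2·[KCT] are each linear in λ. Evaluating at λ=0 and λ=1:
  2·[KLE] = 1/15·λ − 1/15,   2·[KCT] = 1/6
So [KLE]:[KCT] = (1/15·λ − 1/15) / (1/6). Setting this equal to -6/5:
  1/15·λ − 1/15 = -6/5·(1/6)  ⇒  λ = -2
Then r = λ/(1−λ) = (-2)/(3) = -2/3. Check: with r = -2/3, L = (3/2, 0) and [KLE]:[KCT] = -6/5 as required.

r = -2/3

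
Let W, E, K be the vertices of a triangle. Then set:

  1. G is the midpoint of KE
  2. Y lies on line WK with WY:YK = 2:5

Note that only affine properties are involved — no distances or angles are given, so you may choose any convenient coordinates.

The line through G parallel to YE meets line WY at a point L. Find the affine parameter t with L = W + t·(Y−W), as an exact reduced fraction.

Choose coordinates W = (0, 0), E = (1, 0), K = (0, 1).
1. G is the midpoint of KE ⇒ G = (1/2, 1/2)
2. Y lies on line WK with WY:YK = 2:5 ⇒ Y = (0, 2/7)
through G parallel to YE: direction (1, -2/7); meets WY at L = (0, 9/14)
L = W + t·(Y−W) with t = 9/4

t = 9/4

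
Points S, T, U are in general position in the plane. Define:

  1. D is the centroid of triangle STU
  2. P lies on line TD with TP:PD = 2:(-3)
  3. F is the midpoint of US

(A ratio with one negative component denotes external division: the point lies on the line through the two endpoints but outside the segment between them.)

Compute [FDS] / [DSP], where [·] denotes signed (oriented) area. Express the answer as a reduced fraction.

[FDS]:[DSP] = -1/6

Work in coordinates with S = (0, 0), T = (1, 0), U = (0, 1).
1. D is the centroid of triangle STU ⇒ D = (1/3, 1/3)
2. P lies on line TD with TP:PD = 2:(-3) ⇒ P = (7/3, -2/3)
3. F is the midpoint of US ⇒ F = (0, 1/2)
2·[FDS] = -1/6, 2·[DSP] = 1
[FDS]:[DSP] = -1/6:1 = -1/6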